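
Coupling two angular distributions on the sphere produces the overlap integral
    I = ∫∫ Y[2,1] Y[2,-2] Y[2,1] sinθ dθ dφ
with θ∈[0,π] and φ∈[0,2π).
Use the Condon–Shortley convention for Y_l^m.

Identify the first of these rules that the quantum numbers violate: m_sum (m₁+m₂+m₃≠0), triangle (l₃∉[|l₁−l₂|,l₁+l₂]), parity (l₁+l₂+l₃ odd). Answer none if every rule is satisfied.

azimuthal sum: 1 − 2 + 1 = 0  ✓
0 ≤ 2 ≤ 4 (triangle on l)  ✓
L = 2 + 2 + 2 = 6 (even)  ✓

none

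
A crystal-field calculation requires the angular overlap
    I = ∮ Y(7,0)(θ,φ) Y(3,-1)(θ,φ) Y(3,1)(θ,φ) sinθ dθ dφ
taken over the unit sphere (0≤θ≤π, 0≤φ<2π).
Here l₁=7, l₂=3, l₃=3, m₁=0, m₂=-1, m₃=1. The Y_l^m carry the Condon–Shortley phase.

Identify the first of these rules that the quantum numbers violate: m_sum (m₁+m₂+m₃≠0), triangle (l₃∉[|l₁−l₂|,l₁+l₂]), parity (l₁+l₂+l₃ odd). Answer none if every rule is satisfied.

azimuthal sum: 0 − 1 + 1 = 0  ✓
4 ≤ 3 ≤ 10 (triangle on l)  ✗
L = 7 + 3 + 3 = 13 (odd)

triangle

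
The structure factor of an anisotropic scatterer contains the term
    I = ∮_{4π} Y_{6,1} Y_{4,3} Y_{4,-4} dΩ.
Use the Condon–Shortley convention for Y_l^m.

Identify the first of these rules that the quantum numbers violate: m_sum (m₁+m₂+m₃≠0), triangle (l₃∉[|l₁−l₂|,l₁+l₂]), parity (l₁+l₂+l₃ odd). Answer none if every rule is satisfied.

none

m₁+m₂+m₃ = 1 + 3 − 4 = 0  ✓
triangle: |6−4|=2 ≤ l₃=4 ≤ 6+4=10  ✓
parity: l₁+l₂+l₃ = 14 is even  ✓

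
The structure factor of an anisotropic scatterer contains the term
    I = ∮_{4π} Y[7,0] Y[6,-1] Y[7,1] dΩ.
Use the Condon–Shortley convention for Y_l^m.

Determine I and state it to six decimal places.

-0.047676

m-sum 0 ✓  L=20 even ✓  1≤7≤13 ✓
Π(2lᵢ+1) = 15×13×15 = 2925
triangle coeff Δ(7,6,7) = 1/2444321880
Σ_t [0,6]: t=0:+1/2612736000 t=1:−1/20736000 t=2:+1/1658880 t=3:−1/746496 t=4:+1/1658880 t=5:−1/20736000 t=6:+1/2612736000 = -1/4354560
(3j)²=1000/138567 [(7 6 7; 0 0 0)], sign=+1
Σ_t [0,5]: t=0:+1/435456000 t=1:−1/8294400 t=2:+1/1244160 t=3:−1/995328 t=4:+1/4147200 t=5:−1/124416000 = -1/11612160
(3j)²=125/92378 [(7 6 7; 0 -1 1)], sign=-1
⇒ 4πI² = 4687500/164109517
I = (-1)√(4687500/164109517/(4π)) = -0.04767589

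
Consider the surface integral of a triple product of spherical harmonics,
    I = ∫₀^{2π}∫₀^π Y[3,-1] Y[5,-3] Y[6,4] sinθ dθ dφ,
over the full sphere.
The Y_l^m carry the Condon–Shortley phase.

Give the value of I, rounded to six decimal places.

m-sum 0 ✓  L=14 even ✓  2≤6≤8 ✓
Π(2lᵢ+1) = 7×11×13 = 1001
triangle coeff Δ(3,5,6) = 1/675675
Σ_t [0,2]: t=0:+1/8640 t=1:−1/2304 t=2:+1/8640 = -7/34560
(3j)²=7/429 [(3 5 6; 0 0 0)], sign=-1
Σ_t [0,2]: t=0:+1/69120 t=1:−1/30240 t=2:+1/322560 = -1/64512
(3j)²=10/1001 [(3 5 6; -1 -3 4)], sign=-1
⇒ 4πI² = 70/429
I = (+1)√(70/429/(4π)) = 0.11395029

0.113950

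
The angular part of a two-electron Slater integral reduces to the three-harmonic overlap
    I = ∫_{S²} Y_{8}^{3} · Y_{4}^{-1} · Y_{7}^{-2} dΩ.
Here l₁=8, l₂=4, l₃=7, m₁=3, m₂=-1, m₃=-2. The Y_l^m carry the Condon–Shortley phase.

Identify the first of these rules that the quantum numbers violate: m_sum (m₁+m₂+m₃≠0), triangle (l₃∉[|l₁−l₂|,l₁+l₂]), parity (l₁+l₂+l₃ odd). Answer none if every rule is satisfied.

azimuthal sum: 3 − 1 − 2 = 0  ✓
4 ≤ 7 ≤ 12 (triangle on l)  ✓
L = 8 + 4 + 7 = 19 (odd)  ✗

parity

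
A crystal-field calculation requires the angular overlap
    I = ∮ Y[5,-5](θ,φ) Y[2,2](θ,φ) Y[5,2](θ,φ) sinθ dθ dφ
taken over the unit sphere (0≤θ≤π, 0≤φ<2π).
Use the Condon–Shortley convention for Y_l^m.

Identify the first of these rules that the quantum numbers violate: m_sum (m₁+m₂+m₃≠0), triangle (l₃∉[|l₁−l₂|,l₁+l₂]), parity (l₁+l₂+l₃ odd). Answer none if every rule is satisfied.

m_sum

m₁+m₂+m₃ = -5 + 2 + 2 = -1  ✗
triangle: |5−2|=3 ≤ l₃=5 ≤ 5+2=7
parity: l₁+l₂+l₃ = 12 is even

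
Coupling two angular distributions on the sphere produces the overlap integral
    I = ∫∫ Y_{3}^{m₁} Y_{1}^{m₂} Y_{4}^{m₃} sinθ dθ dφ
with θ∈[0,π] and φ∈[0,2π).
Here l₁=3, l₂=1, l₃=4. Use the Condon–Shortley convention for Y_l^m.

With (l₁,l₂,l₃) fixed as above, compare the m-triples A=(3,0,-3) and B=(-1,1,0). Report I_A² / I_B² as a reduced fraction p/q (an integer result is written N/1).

l's match ⇒ only the (l;m) 3-j factors differ between A and B.
A: triangle coeff Δ(3,1,4) = 1/252; Σ_t [0,0]: t=0:+1/720 = 1/720; (3j)²=1/36 [(3 1 4; 3 0 -3)], sign=-1
B: triangle coeff Δ(3,1,4) = 1/252; Σ_t [0,0]: t=0:+1/96 = 1/96; (3j)²=1/42 [(3 1 4; -1 1 0)], sign=+1
I_A²/I_B² = (1/36)/(1/42) = 7/6

7/6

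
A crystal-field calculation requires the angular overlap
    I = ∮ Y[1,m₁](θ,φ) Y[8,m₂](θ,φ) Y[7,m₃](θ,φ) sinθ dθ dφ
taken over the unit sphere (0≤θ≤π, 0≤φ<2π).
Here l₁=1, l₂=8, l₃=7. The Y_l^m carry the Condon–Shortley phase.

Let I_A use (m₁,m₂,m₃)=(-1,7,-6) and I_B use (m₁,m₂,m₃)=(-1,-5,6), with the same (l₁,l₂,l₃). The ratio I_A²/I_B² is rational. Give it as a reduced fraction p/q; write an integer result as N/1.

35/1

Same 1,8,7: normalisation and zero-m 3j drop out of the ratio.
A: Δ: 2! 0! 14! / 17! → 1/2040; sum: t=2:+1/12454041600 = 1/12454041600; 3j²(1 8 7; -1 7 -6) = Δ·Π!·Σ² = 7/136  (sign -1)
B: Δ: 2! 0! 14! / 17! → 1/2040; sum: t=2:+1/12454041600 = 1/12454041600; 3j²(1 8 7; -1 -5 6) = Δ·Π!·Σ² = 1/680  (sign -1)
I_A²/I_B² = (7/136)/(1/680) = 35/1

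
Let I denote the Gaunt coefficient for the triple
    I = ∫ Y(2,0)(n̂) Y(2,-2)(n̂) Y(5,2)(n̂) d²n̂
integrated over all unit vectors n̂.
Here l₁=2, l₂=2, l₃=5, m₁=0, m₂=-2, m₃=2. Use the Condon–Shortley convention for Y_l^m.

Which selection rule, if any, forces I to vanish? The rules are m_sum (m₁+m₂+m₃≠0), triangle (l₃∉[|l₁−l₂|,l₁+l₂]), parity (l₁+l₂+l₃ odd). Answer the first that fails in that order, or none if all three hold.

m₁+m₂+m₃ = 0 − 2 + 2 = 0  ✓
triangle: |2−2|=0 ≤ l₃=5 ≤ 2+2=4  ✗
parity: l₁+l₂+l₃ = 9 is odd

triangle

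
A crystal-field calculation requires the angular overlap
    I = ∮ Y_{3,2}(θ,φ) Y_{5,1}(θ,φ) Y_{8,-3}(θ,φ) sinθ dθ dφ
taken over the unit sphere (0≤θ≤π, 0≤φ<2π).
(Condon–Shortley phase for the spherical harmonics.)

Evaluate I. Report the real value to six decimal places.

Rules hold: Σm=0, L=16 even, 2≤8≤8.
N = 7·11·17 = 1309
Δ = 0!·6!·10!/17! = 1/136136
Racah Σ t=0..0: t=0:+1/518400 = 1/518400
⇒ 3j(3 5 8; 0 0 0)² = 56/2431, sgn +1
Racah Σ t=0..0: t=0:+1/2073600 = 1/2073600
⇒ 3j(3 5 8; 2 1 -3)² = 15/884, sgn -1
4πI² = N·(3j₀)²·(3jₘ)² = 1470/2873
I = -1·√(0.51166/4π) = -0.20178363

-0.201784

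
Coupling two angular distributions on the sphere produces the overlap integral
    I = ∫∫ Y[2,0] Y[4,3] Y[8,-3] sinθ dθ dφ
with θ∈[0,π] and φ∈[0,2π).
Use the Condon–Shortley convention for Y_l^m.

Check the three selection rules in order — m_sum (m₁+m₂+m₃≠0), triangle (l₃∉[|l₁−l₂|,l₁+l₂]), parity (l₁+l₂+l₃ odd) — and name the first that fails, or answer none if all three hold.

triangle

azimuthal sum: 0 + 3 − 3 = 0  ✓
2 ≤ 8 ≤ 6 (triangle on l)  ✗
L = 2 + 4 + 8 = 14 (even)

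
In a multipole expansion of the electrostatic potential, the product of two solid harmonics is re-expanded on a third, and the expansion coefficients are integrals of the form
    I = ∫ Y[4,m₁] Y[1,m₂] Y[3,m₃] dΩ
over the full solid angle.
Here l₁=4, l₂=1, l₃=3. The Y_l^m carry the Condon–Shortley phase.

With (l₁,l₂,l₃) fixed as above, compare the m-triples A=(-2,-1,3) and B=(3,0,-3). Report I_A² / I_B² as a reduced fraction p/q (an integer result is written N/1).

1/7

Same 4,1,3: normalisation and zero-m 3j drop out of the ratio.
A: Δ: 2! 6! 0! / 9! → 1/252; sum: t=0:+1/1440 = 1/1440; 3j²(4 1 3; -2 -1 3) = Δ·Π!·Σ² = 1/252  (sign +1)
B: Δ: 2! 6! 0! / 9! → 1/252; sum: t=1:−1/720 = -1/720; 3j²(4 1 3; 3 0 -3) = Δ·Π!·Σ² = 1/36  (sign -1)
I_A²/I_B² = (1/252)/(1/36) = 1/7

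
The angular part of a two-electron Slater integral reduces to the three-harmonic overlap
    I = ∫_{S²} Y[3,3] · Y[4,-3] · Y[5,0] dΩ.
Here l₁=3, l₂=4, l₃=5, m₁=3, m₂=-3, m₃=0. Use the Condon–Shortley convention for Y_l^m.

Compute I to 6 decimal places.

-0.098140

Rules hold: Σm=0, L=12 even, 1≤5≤7.
N = 7·9·11 = 693
Δ = 2!·4!·6!/13! = 1/180180
Racah Σ t=0..2: t=0:+1/576 t=1:−1/144 t=2:+1/576 = -1/288
⇒ 3j(3 4 5; 0 0 0)² = 20/1001, sgn +1
Racah Σ t=0..0: t=0:+1/5760 = 1/5760
⇒ 3j(3 4 5; 3 -3 0)² = 5/572, sgn -1
4πI² = N·(3j₀)²·(3jₘ)² = 225/1859
I = -1·√(0.121033/4π) = -0.09814013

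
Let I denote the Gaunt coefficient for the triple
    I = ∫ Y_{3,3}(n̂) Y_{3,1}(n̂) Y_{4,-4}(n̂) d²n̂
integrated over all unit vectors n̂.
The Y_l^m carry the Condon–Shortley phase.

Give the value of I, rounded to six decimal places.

Rules hold: Σm=0, L=10 even, 0≤4≤6.
N = 7·7·9 = 441
Δ = 2!·4!·4!/11! = 1/34650
Racah Σ t=0..2: t=0:+1/72 t=1:−1/16 t=2:+1/72 = -5/144
⇒ 3j(3 3 4; 0 0 0)² = 2/77, sgn -1
Racah Σ t=0..0: t=0:+1/1152 = 1/1152
⇒ 3j(3 3 4; 3 1 -4)² = 1/33, sgn +1
4πI² = N·(3j₀)²·(3jₘ)² = 42/121
I = -1·√(0.347107/4π) = -0.16619847

-0.166198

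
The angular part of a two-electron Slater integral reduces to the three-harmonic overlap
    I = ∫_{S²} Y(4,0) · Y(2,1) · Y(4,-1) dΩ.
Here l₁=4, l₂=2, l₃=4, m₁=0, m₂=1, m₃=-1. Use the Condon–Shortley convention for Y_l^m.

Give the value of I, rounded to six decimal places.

Checks pass: Σm=0; 10 even; l₃=4∈[2,6].
(2·4+1)(2·2+1)(2·4+1) = 405
Δ: 2! 6! 2! / 11! → 1/13860
sum: t=0:+1/192 t=1:−1/36 t=2:+1/192 = -5/288
3j²(4 2 4; 0 0 0) = Δ·Π!·Σ² = 20/693  (sign -1)
sum: t=1:−1/72 t=2:+1/96 = -1/288
3j²(4 2 4; 0 1 -1) = Δ·Π!·Σ² = 1/462  (sign +1)
combine: 4πI² = 405·20/693·1/462 = 150/5929
take √, sign -1: I = -0.04486937

-0.044869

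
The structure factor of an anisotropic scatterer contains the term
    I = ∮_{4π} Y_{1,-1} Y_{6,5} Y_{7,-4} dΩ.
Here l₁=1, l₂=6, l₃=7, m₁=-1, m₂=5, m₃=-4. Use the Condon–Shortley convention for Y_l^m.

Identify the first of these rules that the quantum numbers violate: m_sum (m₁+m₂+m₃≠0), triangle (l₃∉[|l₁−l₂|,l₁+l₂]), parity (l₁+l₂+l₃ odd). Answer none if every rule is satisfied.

none

m₁+m₂+m₃ = -1 + 5 − 4 = 0  ✓
triangle: |1−6|=5 ≤ l₃=7 ≤ 1+6=7  ✓
parity: l₁+l₂+l₃ = 14 is even  ✓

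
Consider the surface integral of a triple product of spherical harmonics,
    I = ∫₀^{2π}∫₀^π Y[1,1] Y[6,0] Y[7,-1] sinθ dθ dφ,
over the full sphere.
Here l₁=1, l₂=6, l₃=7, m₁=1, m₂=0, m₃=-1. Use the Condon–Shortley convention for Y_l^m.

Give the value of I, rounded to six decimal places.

-0.185147

Checks pass: Σm=0; 14 even; l₃=7∈[5,7].
(2·1+1)(2·6+1)(2·7+1) = 585
Δ: 0! 2! 12! / 15! → 1/1365
sum: t=0:+1/518400 = 1/518400
3j²(1 6 7; 0 0 0) = Δ·Π!·Σ² = 7/195  (sign -1)
sum: t=0:+1/1036800 = 1/1036800
3j²(1 6 7; 1 0 -1) = Δ·Π!·Σ² = 4/195  (sign +1)
combine: 4πI² = 585·7/195·4/195 = 28/65
take √, sign -1: I = -0.18514731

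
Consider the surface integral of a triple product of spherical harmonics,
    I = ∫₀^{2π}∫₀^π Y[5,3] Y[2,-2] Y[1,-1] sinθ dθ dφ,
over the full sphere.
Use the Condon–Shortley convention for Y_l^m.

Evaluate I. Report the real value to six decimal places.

0.000000

l₃=1 ∉ [3,7] — triangle fails ⇒ I = 0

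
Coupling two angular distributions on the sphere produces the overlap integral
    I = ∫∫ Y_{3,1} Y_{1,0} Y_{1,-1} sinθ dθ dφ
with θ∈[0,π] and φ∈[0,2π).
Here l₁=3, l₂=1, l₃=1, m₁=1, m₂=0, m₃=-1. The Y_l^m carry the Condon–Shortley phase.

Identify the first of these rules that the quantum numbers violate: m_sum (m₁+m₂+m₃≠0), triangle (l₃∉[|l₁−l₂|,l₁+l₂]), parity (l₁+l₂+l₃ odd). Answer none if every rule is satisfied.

Σmᵢ = 0  ✓
l₃∈[|l₁−l₂|,l₁+l₂]=[2,4], have l₃=1  ✗
Σlᵢ = 5 ⇒ odd

triangle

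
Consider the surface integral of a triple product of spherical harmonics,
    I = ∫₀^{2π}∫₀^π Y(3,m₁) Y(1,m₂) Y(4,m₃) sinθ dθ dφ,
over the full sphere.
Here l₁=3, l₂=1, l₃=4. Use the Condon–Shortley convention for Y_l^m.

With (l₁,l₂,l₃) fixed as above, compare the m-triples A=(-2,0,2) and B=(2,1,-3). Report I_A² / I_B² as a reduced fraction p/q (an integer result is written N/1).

4/7

Same 3,1,4: normalisation and zero-m 3j drop out of the ratio.
A: Δ: 0! 6! 2! / 9! → 1/252; sum: t=0:+1/120 = 1/120; 3j²(3 1 4; -2 0 2) = Δ·Π!·Σ² = 1/21  (sign +1)
B: Δ: 0! 6! 2! / 9! → 1/252; sum: t=0:+1/240 = 1/240; 3j²(3 1 4; 2 1 -3) = Δ·Π!·Σ² = 1/12  (sign -1)
I_A²/I_B² = (1/21)/(1/12) = 4/7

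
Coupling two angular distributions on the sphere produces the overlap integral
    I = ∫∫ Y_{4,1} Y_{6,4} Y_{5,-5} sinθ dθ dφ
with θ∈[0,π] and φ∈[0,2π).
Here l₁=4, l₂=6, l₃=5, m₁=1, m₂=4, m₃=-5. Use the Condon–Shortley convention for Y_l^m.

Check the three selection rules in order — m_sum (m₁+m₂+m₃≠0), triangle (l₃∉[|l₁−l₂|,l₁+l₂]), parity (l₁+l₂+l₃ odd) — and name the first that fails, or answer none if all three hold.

Σmᵢ = 0  ✓
l₃∈[|l₁−l₂|,l₁+l₂]=[2,10], have l₃=5  ✓
Σlᵢ = 15 ⇒ odd  ✗

parity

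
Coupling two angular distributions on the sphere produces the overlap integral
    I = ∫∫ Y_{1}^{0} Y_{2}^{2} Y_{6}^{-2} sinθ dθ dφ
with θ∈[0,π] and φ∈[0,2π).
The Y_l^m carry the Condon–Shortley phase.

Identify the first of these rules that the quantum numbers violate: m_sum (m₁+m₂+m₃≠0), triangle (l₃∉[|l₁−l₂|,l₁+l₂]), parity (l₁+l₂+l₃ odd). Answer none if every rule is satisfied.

azimuthal sum: 0 + 2 − 2 = 0  ✓
1 ≤ 6 ≤ 3 (triangle on l)  ✗
L = 1 + 2 + 6 = 9 (odd)

triangle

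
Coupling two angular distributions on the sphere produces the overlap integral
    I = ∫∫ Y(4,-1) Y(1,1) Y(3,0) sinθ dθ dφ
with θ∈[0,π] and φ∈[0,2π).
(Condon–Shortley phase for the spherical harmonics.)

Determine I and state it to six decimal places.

-0.194664

Checks pass: Σm=0; 8 even; l₃=3∈[3,5].
(2·4+1)(2·1+1)(2·3+1) = 189
Δ: 2! 6! 0! / 9! → 1/252
sum: t=1:−1/36 = -1/36
3j²(4 1 3; 0 0 0) = Δ·Π!·Σ² = 4/63  (sign +1)
sum: t=2:+1/72 = 1/72
3j²(4 1 3; -1 1 0) = Δ·Π!·Σ² = 5/126  (sign -1)
combine: 4πI² = 189·4/63·5/126 = 10/21
take √, sign -1: I = -0.19466390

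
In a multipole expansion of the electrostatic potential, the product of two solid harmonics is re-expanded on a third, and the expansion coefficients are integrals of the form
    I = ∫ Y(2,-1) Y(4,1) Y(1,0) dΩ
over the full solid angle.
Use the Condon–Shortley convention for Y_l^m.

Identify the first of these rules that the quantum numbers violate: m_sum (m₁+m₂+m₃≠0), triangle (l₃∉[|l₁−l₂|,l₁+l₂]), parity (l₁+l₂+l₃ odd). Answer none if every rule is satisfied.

triangle

Σmᵢ = 0  ✓
l₃∈[|l₁−l₂|,l₁+l₂]=[2,6], have l₃=1  ✗
Σlᵢ = 7 ⇒ odd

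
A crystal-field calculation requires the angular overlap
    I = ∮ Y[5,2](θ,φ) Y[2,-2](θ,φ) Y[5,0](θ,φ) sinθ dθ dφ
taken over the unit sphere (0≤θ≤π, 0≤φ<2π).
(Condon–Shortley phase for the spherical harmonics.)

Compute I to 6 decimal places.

m-sum 0 ✓  L=12 even ✓  3≤5≤7 ✓
Π(2lᵢ+1) = 11×5×11 = 605
triangle coeff Δ(5,2,5) = 1/38610
Σ_t [0,2]: t=0:+1/2880 t=1:−1/576 t=2:+1/2880 = -1/960
(3j)²=10/429 [(5 2 5; 0 0 0)], sign=+1
Σ_t [0,0]: t=0:+1/2880 = 1/2880
(3j)²=14/429 [(5 2 5; 2 -2 0)], sign=-1
⇒ 4πI² = 700/1521
I = (-1)√(700/1521/(4π)) = -0.19137248

-0.191372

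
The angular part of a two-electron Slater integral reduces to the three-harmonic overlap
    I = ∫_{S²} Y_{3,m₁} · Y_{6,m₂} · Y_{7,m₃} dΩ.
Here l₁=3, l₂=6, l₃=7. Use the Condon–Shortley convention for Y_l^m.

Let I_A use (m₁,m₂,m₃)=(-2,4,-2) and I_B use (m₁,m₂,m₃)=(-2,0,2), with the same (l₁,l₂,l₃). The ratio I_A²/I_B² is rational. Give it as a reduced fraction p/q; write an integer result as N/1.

Shared (l₁,l₂,l₃)=(3,6,7): N and (l;000)² cancel in I_A²/I_B².
A: Δ = 2!·4!·10!/17! = 1/2042040; Racah Σ t=1..2: t=1:−1/8709120 t=2:+1/967680 = 1/1088640; ⇒ 3j(3 6 7; -2 4 -2)² = 800/51051, sgn -1
B: Δ = 2!·4!·10!/17! = 1/2042040; Racah Σ t=1..2: t=1:−1/345600 t=2:+1/207360 = 1/518400; ⇒ 3j(3 6 7; -2 0 2)² = 12/2431, sgn -1
I_A²/I_B² = (800/51051)/(12/2431) = 200/63

200/63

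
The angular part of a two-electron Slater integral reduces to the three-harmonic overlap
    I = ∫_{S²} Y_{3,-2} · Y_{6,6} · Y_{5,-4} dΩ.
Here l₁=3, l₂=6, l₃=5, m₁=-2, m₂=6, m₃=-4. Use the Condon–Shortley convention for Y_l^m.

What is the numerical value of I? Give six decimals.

0.207001

m-sum 0 ✓  L=14 even ✓  3≤5≤9 ✓
Π(2lᵢ+1) = 7×13×11 = 1001
triangle coeff Δ(3,6,5) = 1/675675
Σ_t [1,3]: t=1:−1/8640 t=2:+1/2304 t=3:−1/8640 = 7/34560
(3j)²=7/429 [(3 6 5; 0 0 0)], sign=-1
Σ_t [4,4]: t=4:+1/967680 = 1/967680
(3j)²=3/91 [(3 6 5; -2 6 -4)], sign=-1
⇒ 4πI² = 7/13
I = (+1)√(7/13/(4π)) = 0.20700098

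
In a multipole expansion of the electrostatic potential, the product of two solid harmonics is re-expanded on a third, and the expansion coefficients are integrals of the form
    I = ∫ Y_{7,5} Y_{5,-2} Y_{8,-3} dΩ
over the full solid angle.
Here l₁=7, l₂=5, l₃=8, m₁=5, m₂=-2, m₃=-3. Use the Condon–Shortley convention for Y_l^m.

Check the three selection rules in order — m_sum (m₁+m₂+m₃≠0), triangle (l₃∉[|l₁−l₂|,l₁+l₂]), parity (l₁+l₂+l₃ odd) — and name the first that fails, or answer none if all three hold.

azimuthal sum: 5 − 2 − 3 = 0  ✓
2 ≤ 8 ≤ 12 (triangle on l)  ✓
L = 7 + 5 + 8 = 20 (even)  ✓

none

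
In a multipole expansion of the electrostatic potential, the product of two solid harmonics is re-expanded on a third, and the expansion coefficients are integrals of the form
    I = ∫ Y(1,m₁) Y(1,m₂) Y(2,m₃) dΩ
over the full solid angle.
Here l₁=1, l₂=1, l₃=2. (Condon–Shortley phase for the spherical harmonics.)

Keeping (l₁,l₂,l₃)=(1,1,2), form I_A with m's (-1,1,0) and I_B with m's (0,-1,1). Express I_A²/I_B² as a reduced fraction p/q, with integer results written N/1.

1/3

Same 1,1,2: normalisation and zero-m 3j drop out of the ratio.
A: Δ: 0! 2! 2! / 5! → 1/30; sum: t=0:+1/4 = 1/4; 3j²(1 1 2; -1 1 0) = Δ·Π!·Σ² = 1/30  (sign +1)
B: Δ: 0! 2! 2! / 5! → 1/30; sum: t=0:+1/2 = 1/2; 3j²(1 1 2; 0 -1 1) = Δ·Π!·Σ² = 1/10  (sign -1)
I_A²/I_B² = (1/30)/(1/10) = 1/3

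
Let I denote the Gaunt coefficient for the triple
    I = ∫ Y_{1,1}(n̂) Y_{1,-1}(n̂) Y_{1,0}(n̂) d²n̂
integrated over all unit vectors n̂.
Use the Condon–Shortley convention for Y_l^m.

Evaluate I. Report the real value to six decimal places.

0.000000

l₁+l₂+l₃=3 is odd: 3j(l;000)=0 ⇒ I=0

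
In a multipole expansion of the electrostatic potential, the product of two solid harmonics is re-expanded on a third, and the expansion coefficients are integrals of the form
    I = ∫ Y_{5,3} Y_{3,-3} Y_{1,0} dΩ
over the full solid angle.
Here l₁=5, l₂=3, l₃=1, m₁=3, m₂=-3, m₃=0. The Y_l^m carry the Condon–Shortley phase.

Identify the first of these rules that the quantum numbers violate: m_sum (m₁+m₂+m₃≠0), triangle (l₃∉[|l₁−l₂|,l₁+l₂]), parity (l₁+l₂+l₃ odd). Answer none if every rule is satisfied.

azimuthal sum: 3 − 3 + 0 = 0  ✓
2 ≤ 1 ≤ 8 (triangle on l)  ✗
L = 5 + 3 + 1 = 9 (odd)

triangle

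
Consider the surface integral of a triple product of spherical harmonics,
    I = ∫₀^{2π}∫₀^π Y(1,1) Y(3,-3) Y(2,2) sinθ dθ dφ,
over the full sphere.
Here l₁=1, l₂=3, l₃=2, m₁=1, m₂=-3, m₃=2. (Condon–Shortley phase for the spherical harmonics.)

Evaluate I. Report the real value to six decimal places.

m-sum 0 ✓  L=6 even ✓  2≤2≤4 ✓
Π(2lᵢ+1) = 3×7×5 = 105
triangle coeff Δ(1,3,2) = 1/105
Σ_t [1,1]: t=1:−1/4 = -1/4
(3j)²=3/35 [(1 3 2; 0 0 0)], sign=-1
Σ_t [0,0]: t=0:+1/48 = 1/48
(3j)²=1/7 [(1 3 2; 1 -3 2)], sign=+1
⇒ 4πI² = 9/7
I = (-1)√(9/7/(4π)) = -0.31986543

-0.319865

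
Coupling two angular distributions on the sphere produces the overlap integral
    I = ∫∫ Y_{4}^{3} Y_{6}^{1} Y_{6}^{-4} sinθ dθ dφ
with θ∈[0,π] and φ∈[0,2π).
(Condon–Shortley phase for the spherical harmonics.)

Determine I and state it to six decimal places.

Checks pass: Σm=0; 16 even; l₃=6∈[2,10].
(2·4+1)(2·6+1)(2·6+1) = 1521
Δ: 4! 4! 8! / 17! → 1/15315300
sum: t=0:+1/829440 t=1:−1/25920 t=2:+1/9216 t=3:−1/25920 t=4:+1/829440 = 7/207360
3j²(4 6 6; 0 0 0) = Δ·Π!·Σ² = 28/2431  (sign +1)
sum: t=0:+1/725760 t=1:−1/207360 = -1/290304
3j²(4 6 6; 3 1 -4) = Δ·Π!·Σ² = 125/7293  (sign -1)
combine: 4πI² = 1521·28/2431·125/7293 = 10500/34969
take √, sign -1: I = -0.15457815

-0.154578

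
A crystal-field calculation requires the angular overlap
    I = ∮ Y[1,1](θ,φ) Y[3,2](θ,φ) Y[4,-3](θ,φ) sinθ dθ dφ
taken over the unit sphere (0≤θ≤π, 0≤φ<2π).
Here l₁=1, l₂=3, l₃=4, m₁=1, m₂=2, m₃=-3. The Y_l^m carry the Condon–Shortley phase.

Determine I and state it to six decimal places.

-0.282095

Checks pass: Σm=0; 8 even; l₃=4∈[2,4].
(2·1+1)(2·3+1)(2·4+1) = 189
Δ: 0! 2! 6! / 9! → 1/252
sum: t=0:+1/36 = 1/36
3j²(1 3 4; 0 0 0) = Δ·Π!·Σ² = 4/63  (sign +1)
sum: t=0:+1/240 = 1/240
3j²(1 3 4; 1 2 -3) = Δ·Π!·Σ² = 1/12  (sign -1)
combine: 4πI² = 189·4/63·1/12 = 1/1
take √, sign -1: I = -0.28209479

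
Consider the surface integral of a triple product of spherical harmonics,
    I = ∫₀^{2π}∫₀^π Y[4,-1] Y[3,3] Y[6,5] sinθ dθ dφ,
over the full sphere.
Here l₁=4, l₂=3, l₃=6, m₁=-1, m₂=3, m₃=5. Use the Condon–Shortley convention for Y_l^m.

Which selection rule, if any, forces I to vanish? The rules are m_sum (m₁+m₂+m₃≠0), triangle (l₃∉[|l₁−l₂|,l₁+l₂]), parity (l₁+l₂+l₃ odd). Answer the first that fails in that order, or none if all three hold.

m_sum

azimuthal sum: -1 + 3 + 5 = 7  ✗
1 ≤ 6 ≤ 7 (triangle on l)
L = 4 + 3 + 6 = 13 (odd)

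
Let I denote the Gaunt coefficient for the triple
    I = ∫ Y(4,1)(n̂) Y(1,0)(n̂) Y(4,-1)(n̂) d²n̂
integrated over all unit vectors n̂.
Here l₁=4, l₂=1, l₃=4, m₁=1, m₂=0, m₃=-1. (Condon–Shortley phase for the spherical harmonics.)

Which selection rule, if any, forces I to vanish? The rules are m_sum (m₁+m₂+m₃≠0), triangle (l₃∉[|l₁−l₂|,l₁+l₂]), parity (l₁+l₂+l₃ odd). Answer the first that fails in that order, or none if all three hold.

azimuthal sum: 1 + 0 − 1 = 0  ✓
3 ≤ 4 ≤ 5 (triangle on l)  ✓
L = 4 + 1 + 4 = 9 (odd)  ✗

parity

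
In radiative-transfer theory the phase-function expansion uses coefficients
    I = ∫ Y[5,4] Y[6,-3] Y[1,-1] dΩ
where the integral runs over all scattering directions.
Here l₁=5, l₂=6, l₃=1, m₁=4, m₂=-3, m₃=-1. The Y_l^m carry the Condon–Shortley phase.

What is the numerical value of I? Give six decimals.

-0.070770

m-sum 0 ✓  L=12 even ✓  1≤1≤11 ✓
Π(2lᵢ+1) = 11×13×3 = 429
triangle coeff Δ(5,6,1) = 1/858
Σ_t [5,5]: t=5:−1/14400 = -1/14400
(3j)²=6/143 [(5 6 1; 0 0 0)], sign=+1
Σ_t [1,1]: t=1:−1/725760 = -1/725760
(3j)²=1/286 [(5 6 1; 4 -3 -1)], sign=-1
⇒ 4πI² = 9/143
I = (-1)√(9/143/(4π)) = -0.07076985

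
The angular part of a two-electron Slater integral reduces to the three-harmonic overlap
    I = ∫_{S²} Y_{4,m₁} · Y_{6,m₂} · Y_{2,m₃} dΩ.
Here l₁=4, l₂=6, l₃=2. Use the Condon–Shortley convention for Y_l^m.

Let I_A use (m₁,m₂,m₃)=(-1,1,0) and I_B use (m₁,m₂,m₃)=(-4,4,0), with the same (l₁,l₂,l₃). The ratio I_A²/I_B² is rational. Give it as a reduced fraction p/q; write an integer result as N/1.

14/3

Same 4,6,2: normalisation and zero-m 3j drop out of the ratio.
A: Δ: 8! 0! 4! / 13! → 1/6435; sum: t=5:−1/2880 = -1/2880; 3j²(4 6 2; -1 1 0) = Δ·Π!·Σ² = 14/429  (sign -1)
B: Δ: 8! 0! 4! / 13! → 1/6435; sum: t=8:+1/161280 = 1/161280; 3j²(4 6 2; -4 4 0) = Δ·Π!·Σ² = 1/143  (sign +1)
I_A²/I_B² = (14/429)/(1/143) = 14/3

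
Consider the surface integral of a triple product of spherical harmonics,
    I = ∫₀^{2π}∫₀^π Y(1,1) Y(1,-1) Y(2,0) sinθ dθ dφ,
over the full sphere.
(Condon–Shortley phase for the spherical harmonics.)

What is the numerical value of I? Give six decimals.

0.126157

Rules hold: Σm=0, L=4 even, 0≤2≤2.
N = 3·3·5 = 45
Δ = 0!·2!·2!/5! = 1/30
Racah Σ t=0..0: t=0:+1/1 = 1/1
⇒ 3j(1 1 2; 0 0 0)² = 2/15, sgn +1
Racah Σ t=0..0: t=0:+1/4 = 1/4
⇒ 3j(1 1 2; 1 -1 0)² = 1/30, sgn +1
4πI² = N·(3j₀)²·(3jₘ)² = 1/5
I = +1·√(0.2/4π) = 0.12615663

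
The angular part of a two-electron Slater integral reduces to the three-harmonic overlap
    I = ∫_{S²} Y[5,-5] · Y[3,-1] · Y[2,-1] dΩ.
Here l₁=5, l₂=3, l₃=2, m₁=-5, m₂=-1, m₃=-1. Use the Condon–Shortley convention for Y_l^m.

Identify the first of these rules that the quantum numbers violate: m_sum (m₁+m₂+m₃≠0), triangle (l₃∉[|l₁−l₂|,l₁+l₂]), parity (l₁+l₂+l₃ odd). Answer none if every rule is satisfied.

m₁+m₂+m₃ = -5 − 1 − 1 = -7  ✗
triangle: |5−3|=2 ≤ l₃=2 ≤ 5+3=8
parity: l₁+l₂+l₃ = 10 is even

m_sum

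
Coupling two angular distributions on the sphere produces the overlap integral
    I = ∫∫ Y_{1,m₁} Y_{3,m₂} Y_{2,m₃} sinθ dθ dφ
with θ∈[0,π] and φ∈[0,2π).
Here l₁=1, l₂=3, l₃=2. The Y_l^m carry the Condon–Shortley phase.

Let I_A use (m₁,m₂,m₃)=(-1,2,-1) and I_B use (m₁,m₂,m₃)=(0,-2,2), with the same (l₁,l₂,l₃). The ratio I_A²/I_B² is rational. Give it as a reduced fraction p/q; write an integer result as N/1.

Same 1,3,2: normalisation and zero-m 3j drop out of the ratio.
A: Δ: 2! 0! 4! / 7! → 1/105; sum: t=2:+1/12 = 1/12; 3j²(1 3 2; -1 2 -1) = Δ·Π!·Σ² = 2/21  (sign -1)
B: Δ: 2! 0! 4! / 7! → 1/105; sum: t=1:−1/24 = -1/24; 3j²(1 3 2; 0 -2 2) = Δ·Π!·Σ² = 1/21  (sign -1)
I_A²/I_B² = (2/21)/(1/21) = 2/1

2/1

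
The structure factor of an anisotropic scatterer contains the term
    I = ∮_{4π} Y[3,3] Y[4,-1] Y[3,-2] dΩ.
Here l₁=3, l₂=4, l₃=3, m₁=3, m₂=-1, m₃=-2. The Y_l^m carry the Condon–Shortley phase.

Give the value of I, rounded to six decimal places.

0.140463

m-sum 0 ✓  L=10 even ✓  1≤3≤7 ✓
Π(2lᵢ+1) = 7×9×7 = 441
triangle coeff Δ(3,4,3) = 1/34650
Σ_t [1,3]: t=1:−1/72 t=2:+1/16 t=3:−1/72 = 5/144
(3j)²=2/77 [(3 4 3; 0 0 0)], sign=-1
Σ_t [0,0]: t=0:+1/288 = 1/288
(3j)²=5/231 [(3 4 3; 3 -1 -2)], sign=-1
⇒ 4πI² = 30/121
I = (+1)√(30/121/(4π)) = 0.14046335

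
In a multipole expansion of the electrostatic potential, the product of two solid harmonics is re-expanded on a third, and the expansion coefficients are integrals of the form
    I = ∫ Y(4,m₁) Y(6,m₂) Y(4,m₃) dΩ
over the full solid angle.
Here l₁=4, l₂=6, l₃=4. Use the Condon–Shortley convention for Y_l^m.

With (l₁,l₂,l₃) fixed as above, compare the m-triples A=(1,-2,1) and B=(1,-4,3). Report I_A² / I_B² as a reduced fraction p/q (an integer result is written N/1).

70/3

l's match ⇒ only the (l;m) 3-j factors differ between A and B.
A: triangle coeff Δ(4,6,4) = 1/1261260; Σ_t [1,3]: t=1:−1/8640 t=2:+1/2304 t=3:−1/8640 = 7/34560; (3j)²=7/429 [(4 6 4; 1 -2 1)], sign=-1
B: triangle coeff Δ(4,6,4) = 1/1261260; Σ_t [1,2]: t=1:−1/28800 t=2:+1/34560 = -1/172800; (3j)²=1/1430 [(4 6 4; 1 -4 3)], sign=+1
I_A²/I_B² = (7/429)/(1/1430) = 70/3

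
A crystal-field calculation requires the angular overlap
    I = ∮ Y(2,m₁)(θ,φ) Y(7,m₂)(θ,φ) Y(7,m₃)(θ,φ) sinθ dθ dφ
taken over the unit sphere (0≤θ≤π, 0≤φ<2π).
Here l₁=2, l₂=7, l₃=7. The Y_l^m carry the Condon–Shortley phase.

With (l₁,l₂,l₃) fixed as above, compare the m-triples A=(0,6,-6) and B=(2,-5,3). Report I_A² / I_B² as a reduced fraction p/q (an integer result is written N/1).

l's match ⇒ only the (l;m) 3-j factors differ between A and B.
A: triangle coeff Δ(2,7,7) = 1/185640; Σ_t [1,2]: t=1:−1/479001600 t=2:+1/159667200 = 1/239500800; (3j)²=26/1785 [(2 7 7; 0 6 -6)], sign=-1
B: triangle coeff Δ(2,7,7) = 1/185640; Σ_t [0,0]: t=0:+1/29030400 = 1/29030400; (3j)²=99/7735 [(2 7 7; 2 -5 3)], sign=+1
I_A²/I_B² = (26/1785)/(99/7735) = 338/297

338/297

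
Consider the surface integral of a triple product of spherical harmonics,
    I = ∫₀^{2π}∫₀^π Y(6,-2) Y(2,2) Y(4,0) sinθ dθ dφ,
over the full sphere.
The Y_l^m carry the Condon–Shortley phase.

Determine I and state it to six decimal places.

0.133065

Checks pass: Σm=0; 12 even; l₃=4∈[4,8].
(2·6+1)(2·2+1)(2·4+1) = 585
Δ: 4! 8! 0! / 13! → 1/6435
sum: t=2:+1/2304 = 1/2304
3j²(6 2 4; 0 0 0) = Δ·Π!·Σ² = 5/143  (sign +1)
sum: t=4:+1/13824 = 1/13824
3j²(6 2 4; -2 2 0) = Δ·Π!·Σ² = 14/1287  (sign +1)
combine: 4πI² = 585·5/143·14/1287 = 350/1573
take √, sign +1: I = 0.13306527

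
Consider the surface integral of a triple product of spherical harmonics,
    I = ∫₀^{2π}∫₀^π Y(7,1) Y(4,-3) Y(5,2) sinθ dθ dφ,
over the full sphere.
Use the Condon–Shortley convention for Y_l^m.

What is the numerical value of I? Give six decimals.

m-sum 0 ✓  L=16 even ✓  3≤5≤11 ✓
Π(2lᵢ+1) = 15×9×11 = 1485
triangle coeff Δ(7,4,5) = 1/6126120
Σ_t [2,4]: t=2:+1/69120 t=3:−1/20736 t=4:+1/69120 = -1/51840
(3j)²=280/21879 [(7 4 5; 0 0 0)], sign=+1
Σ_t [0,1]: t=0:+1/1036800 t=1:−1/172800 = -1/207360
(3j)²=245/14586 [(7 4 5; 1 -3 2)], sign=+1
⇒ 4πI² = 171500/537251
I = (+1)√(171500/537251/(4π)) = 0.15938172

0.159382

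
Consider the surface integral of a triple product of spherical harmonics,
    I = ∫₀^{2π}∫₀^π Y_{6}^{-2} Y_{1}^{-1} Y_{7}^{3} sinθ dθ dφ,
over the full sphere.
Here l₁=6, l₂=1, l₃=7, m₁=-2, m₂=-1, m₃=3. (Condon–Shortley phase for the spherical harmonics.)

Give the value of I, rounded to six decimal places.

Rules hold: Σm=0, L=14 even, 5≤7≤7.
N = 13·3·15 = 585
Δ = 0!·12!·2!/15! = 1/1365
Racah Σ t=0..0: t=0:+1/518400 = 1/518400
⇒ 3j(6 1 7; 0 0 0)² = 7/195, sgn -1
Racah Σ t=0..0: t=0:+1/1935360 = 1/1935360
⇒ 3j(6 1 7; -2 -1 3)² = 3/91, sgn +1
4πI² = N·(3j₀)²·(3jₘ)² = 9/13
I = -1·√(0.692308/4π) = -0.23471705

-0.234717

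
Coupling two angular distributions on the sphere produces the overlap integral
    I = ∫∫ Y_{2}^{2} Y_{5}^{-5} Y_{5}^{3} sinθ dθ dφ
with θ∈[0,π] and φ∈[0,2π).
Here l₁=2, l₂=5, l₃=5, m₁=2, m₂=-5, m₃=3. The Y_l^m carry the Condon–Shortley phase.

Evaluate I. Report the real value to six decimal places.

0.088588

Checks pass: Σm=0; 12 even; l₃=5∈[3,7].
(2·2+1)(2·5+1)(2·5+1) = 605
Δ: 2! 2! 8! / 13! → 1/38610
sum: t=0:+1/2880 t=1:−1/576 t=2:+1/2880 = -1/960
3j²(2 5 5; 0 0 0) = Δ·Π!·Σ² = 10/429  (sign +1)
sum: t=0:+1/161280 = 1/161280
3j²(2 5 5; 2 -5 3) = Δ·Π!·Σ² = 1/143  (sign +1)
combine: 4πI² = 605·10/429·1/143 = 50/507
take √, sign +1: I = 0.08858824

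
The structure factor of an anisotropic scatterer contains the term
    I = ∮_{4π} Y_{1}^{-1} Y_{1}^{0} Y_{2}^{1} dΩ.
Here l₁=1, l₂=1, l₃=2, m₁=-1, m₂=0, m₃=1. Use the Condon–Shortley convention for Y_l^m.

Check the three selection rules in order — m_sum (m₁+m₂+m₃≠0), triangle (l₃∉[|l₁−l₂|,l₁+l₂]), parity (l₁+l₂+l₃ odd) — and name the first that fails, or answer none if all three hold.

none

azimuthal sum: -1 + 0 + 1 = 0  ✓
0 ≤ 2 ≤ 2 (triangle on l)  ✓
L = 1 + 1 + 2 = 4 (even)  ✓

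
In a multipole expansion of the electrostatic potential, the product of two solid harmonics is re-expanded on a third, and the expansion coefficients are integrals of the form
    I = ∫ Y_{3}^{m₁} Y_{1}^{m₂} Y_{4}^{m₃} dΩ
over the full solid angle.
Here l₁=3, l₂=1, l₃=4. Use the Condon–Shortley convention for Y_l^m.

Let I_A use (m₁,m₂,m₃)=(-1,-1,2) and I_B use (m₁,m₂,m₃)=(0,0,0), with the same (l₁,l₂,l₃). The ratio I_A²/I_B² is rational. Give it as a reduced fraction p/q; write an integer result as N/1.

15/16

l's match ⇒ only the (l;m) 3-j factors differ between A and B.
A: triangle coeff Δ(3,1,4) = 1/252; Σ_t [0,0]: t=0:+1/96 = 1/96; (3j)²=5/84 [(3 1 4; -1 -1 2)], sign=+1
B: triangle coeff Δ(3,1,4) = 1/252; Σ_t [0,0]: t=0:+1/36 = 1/36; (3j)²=4/63 [(3 1 4; 0 0 0)], sign=+1
I_A²/I_B² = (5/84)/(4/63) = 15/16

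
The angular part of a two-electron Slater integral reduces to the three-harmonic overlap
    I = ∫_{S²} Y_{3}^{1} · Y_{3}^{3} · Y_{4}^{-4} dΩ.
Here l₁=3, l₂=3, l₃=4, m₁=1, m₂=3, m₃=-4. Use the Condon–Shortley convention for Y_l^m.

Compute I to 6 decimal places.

Checks pass: Σm=0; 10 even; l₃=4∈[0,6].
(2·3+1)(2·3+1)(2·4+1) = 441
Δ: 2! 4! 4! / 11! → 1/34650
sum: t=0:+1/72 t=1:−1/16 t=2:+1/72 = -5/144
3j²(3 3 4; 0 0 0) = Δ·Π!·Σ² = 2/77  (sign -1)
sum: t=2:+1/1152 = 1/1152
3j²(3 3 4; 1 3 -4) = Δ·Π!·Σ² = 1/33  (sign +1)
combine: 4πI² = 441·2/77·1/33 = 42/121
take √, sign -1: I = -0.16619847

-0.166198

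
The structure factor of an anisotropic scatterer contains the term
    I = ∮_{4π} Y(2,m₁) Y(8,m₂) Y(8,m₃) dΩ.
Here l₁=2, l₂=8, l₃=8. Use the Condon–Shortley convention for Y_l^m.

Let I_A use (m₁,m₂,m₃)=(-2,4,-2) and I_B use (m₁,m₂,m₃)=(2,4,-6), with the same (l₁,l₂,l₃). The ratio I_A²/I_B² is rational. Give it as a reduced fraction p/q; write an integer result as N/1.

Same 2,8,8: normalisation and zero-m 3j drop out of the ratio.
A: Δ: 2! 2! 14! / 19! → 1/348840; sum: t=2:+1/348364800 = 1/348364800; 3j²(2 8 8; -2 4 -2) = Δ·Π!·Σ² = 11/646  (sign +1)
B: Δ: 2! 2! 14! / 19! → 1/348840; sum: t=0:+1/3832012800 = 1/3832012800; 3j²(2 8 8; 2 4 -6) = Δ·Π!·Σ² = 91/9690  (sign +1)
I_A²/I_B² = (11/646)/(91/9690) = 165/91

165/91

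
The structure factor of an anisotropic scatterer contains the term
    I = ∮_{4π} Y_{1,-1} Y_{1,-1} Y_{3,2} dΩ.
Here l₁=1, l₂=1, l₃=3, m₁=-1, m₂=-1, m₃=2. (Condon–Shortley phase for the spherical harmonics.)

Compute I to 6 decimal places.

0.000000

l₃=3 ∉ [0,2] — triangle fails ⇒ I = 0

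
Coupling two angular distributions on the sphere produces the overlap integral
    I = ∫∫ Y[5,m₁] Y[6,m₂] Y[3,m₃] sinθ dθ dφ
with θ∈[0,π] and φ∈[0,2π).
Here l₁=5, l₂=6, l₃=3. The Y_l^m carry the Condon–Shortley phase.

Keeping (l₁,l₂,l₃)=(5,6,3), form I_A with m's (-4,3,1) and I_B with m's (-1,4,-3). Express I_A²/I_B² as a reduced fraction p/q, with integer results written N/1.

Same 5,6,3: normalisation and zero-m 3j drop out of the ratio.
A: Δ: 8! 2! 4! / 15! → 1/675675; sum: t=7:−1/40320 t=8:+1/241920 = -1/48384; 3j²(5 6 3; -4 3 1) = Δ·Π!·Σ² = 24/1001  (sign -1)
B: Δ: 8! 2! 4! / 15! → 1/675675; sum: t=6:+1/69120 = 1/69120; 3j²(5 6 3; -1 4 -3) = Δ·Π!·Σ² = 4/143  (sign +1)
I_A²/I_B² = (24/1001)/(4/143) = 6/7

6/7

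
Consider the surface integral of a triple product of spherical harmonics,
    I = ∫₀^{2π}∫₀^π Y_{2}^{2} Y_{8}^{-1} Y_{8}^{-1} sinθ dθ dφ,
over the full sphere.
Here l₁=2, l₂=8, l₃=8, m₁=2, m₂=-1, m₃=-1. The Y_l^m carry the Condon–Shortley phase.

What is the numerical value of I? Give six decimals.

m-sum 0 ✓  L=18 even ✓  6≤8≤10 ✓
Π(2lᵢ+1) = 5×17×17 = 1445
triangle coeff Δ(2,8,8) = 1/348840
Σ_t [0,2]: t=0:+1/116121600 t=1:−1/25401600 t=2:+1/116121600 = -1/45158400
(3j)²=24/1615 [(2 8 8; 0 0 0)], sign=-1
Σ_t [0,0]: t=0:+1/101606400 = 1/101606400
(3j)²=36/1615 [(2 8 8; 2 -1 -1)], sign=-1
⇒ 4πI² = 864/1805
I = (+1)√(864/1805/(4π)) = 0.19517012

0.195170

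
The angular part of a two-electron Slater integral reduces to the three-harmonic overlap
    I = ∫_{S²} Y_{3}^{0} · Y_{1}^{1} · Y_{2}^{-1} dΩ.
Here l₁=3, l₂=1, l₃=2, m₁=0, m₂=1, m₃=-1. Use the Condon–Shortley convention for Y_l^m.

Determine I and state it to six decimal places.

m-sum 0 ✓  L=6 even ✓  2≤2≤4 ✓
Π(2lᵢ+1) = 7×3×5 = 105
triangle coeff Δ(3,1,2) = 1/105
Σ_t [1,1]: t=1:−1/4 = -1/4
(3j)²=3/35 [(3 1 2; 0 0 0)], sign=-1
Σ_t [2,2]: t=2:+1/12 = 1/12
(3j)²=1/35 [(3 1 2; 0 1 -1)], sign=-1
⇒ 4πI² = 9/35
I = (+1)√(9/35/(4π)) = 0.14304817

0.143048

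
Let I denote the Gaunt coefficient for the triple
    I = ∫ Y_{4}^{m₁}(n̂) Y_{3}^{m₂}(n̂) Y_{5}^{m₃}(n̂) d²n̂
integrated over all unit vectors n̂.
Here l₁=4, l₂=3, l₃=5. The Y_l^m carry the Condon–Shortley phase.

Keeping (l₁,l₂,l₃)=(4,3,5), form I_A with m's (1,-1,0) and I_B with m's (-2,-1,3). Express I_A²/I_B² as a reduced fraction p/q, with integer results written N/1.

5/1134

l's match ⇒ only the (l;m) 3-j factors differ between A and B.
A: triangle coeff Δ(4,3,5) = 1/180180; Σ_t [0,2]: t=0:+1/288 t=1:−1/288 t=2:+1/5760 = 1/5760; (3j)²=1/12012 [(4 3 5; 1 -1 0)], sign=-1
B: triangle coeff Δ(4,3,5) = 1/180180; Σ_t [0,2]: t=0:+1/5760 t=1:−1/720 t=2:+1/2304 = -1/1280; (3j)²=27/1430 [(4 3 5; -2 -1 3)], sign=-1
I_A²/I_B² = (1/12012)/(27/1430) = 5/1134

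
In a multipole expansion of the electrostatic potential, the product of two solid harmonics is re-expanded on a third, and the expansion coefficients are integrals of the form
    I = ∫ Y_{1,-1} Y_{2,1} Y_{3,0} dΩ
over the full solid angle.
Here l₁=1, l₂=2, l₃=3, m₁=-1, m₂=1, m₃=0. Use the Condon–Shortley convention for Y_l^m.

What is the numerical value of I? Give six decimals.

Rules hold: Σm=0, L=6 even, 1≤3≤3.
N = 3·5·7 = 105
Δ = 0!·2!·4!/7! = 1/105
Racah Σ t=0..0: t=0:+1/4 = 1/4
⇒ 3j(1 2 3; 0 0 0)² = 3/35, sgn -1
Racah Σ t=0..0: t=0:+1/12 = 1/12
⇒ 3j(1 2 3; -1 1 0)² = 1/35, sgn -1
4πI² = N·(3j₀)²·(3jₘ)² = 9/35
I = +1·√(0.257143/4π) = 0.14304817

0.143048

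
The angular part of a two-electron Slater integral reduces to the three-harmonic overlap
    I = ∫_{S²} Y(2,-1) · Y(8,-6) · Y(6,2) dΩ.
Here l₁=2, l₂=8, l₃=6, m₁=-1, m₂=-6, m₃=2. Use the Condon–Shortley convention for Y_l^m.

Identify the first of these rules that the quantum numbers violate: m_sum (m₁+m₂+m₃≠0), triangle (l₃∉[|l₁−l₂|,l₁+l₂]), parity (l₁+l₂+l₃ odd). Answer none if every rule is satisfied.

azimuthal sum: -1 − 6 + 2 = -5  ✗
6 ≤ 6 ≤ 10 (triangle on l)
L = 2 + 8 + 6 = 16 (even)

m_sum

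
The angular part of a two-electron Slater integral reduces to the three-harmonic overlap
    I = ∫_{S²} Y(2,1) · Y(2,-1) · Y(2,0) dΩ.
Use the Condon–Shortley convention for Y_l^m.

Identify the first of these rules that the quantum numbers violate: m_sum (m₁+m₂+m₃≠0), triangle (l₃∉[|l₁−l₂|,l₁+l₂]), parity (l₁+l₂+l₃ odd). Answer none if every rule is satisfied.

none

Σmᵢ = 0  ✓
l₃∈[|l₁−l₂|,l₁+l₂]=[0,4], have l₃=2  ✓
Σlᵢ = 6 ⇒ even  ✓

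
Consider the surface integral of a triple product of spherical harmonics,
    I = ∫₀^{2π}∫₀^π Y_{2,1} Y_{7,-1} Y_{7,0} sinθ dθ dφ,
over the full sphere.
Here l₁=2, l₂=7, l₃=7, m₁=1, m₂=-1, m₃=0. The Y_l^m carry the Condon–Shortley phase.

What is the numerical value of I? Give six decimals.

-0.026159

Rules hold: Σm=0, L=16 even, 5≤7≤9.
N = 5·15·15 = 1125
Δ = 2!·2!·12!/17! = 1/185640
Racah Σ t=0..2: t=0:+1/2419200 t=1:−1/518400 t=2:+1/2419200 = -1/907200
⇒ 3j(2 7 7; 0 0 0)² = 56/3315, sgn +1
Racah Σ t=0..1: t=0:+1/1036800 t=1:−1/1209600 = 1/7257600
⇒ 3j(2 7 7; 1 -1 0)² = 1/2210, sgn -1
4πI² = N·(3j₀)²·(3jₘ)² = 420/48841
I = -1·√(0.00859933/4π) = -0.02615938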